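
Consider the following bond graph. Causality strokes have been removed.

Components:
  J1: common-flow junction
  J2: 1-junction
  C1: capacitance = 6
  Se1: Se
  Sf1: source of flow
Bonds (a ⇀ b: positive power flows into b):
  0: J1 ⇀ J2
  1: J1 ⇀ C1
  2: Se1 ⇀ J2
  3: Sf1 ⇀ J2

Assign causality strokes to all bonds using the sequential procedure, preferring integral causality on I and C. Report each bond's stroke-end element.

bond 2 stroke→J2  (Se1: effort source, stroke at far end)
bond 3 stroke→Sf1  (Sf1 fixes flow; stroke at Sf1)
bond 0 stroke→J2  (J2: bond 3 brought flow, rest push out)
bond 1 stroke→J1  (J1 flow already set via bond 0)

bond 0 stroke at J2
bond 1 stroke at J1
bond 2 stroke at J2
bond 3 stroke at Sf1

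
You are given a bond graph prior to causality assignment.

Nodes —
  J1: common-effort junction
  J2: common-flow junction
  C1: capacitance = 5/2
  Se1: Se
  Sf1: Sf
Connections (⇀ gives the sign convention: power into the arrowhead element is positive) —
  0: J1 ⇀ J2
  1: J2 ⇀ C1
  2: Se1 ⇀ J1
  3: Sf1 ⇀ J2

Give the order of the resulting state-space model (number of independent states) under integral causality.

#2 →J1  (source Se1 imposes e)
#3 →Sf1  (Sf1: flow source, stroke at near end)
#0 →J2  (0-jn J1 has e-setter on 2)
#1 →J2  (J2 flow already set via bond 3)

1  (C1 all integral)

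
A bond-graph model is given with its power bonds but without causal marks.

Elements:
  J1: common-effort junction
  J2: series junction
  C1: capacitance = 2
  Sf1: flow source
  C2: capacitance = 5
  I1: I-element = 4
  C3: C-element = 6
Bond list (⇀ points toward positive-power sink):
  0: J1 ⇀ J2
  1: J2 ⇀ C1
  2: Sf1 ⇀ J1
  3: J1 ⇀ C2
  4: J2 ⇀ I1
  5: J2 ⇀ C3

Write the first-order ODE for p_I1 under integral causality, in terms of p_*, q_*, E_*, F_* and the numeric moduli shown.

b2 stroke→Sf1  (source Sf1 imposes f)
b1 stroke→J2  (prefer integral on C1)
b3 stroke→J1  (C2: C, integral causality)
b0 stroke→J2  (common-e at J1 fixed by 3)
b4 stroke→I1  (I1 integral (f out))
b5 stroke→J2  (J2: bond 4 brought flow, rest push out)

dp_I1/dt = -q_C1/2 + q_C2/5 - q_C3/6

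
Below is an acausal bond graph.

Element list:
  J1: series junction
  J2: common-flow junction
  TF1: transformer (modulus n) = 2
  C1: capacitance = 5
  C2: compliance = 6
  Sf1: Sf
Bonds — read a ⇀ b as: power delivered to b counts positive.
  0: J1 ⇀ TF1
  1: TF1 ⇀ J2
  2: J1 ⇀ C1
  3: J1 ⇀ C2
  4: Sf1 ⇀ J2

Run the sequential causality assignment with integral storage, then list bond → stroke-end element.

b0 |TF1
b1 |J2
b2 |J1
b3 |J1
b4 |Sf1

bond 4 |Sf1  (Sf1 (Sf) sets flow on bond)
bond 1 |J2  (J2 flow already set via bond 4)
bond 0 |TF1  (TF1 one-in-one-out from 1)
bond 2 |J1  (J1 flow already set via bond 0)
bond 3 |J1  (J1: bond 0 brought flow, rest push out)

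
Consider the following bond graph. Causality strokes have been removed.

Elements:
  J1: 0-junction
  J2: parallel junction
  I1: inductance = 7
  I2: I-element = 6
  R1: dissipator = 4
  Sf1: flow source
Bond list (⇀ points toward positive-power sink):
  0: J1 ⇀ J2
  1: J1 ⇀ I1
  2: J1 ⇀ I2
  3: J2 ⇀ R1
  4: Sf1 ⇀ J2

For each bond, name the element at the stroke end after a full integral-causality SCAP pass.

b4 stroke at Sf1  (Sf1 (Sf) sets flow on bond)
b1 stroke at I1  (prefer integral on I1)
b2 stroke at I2  (I2: I, integral causality)
b0 stroke at J1  (J1 needs exactly one e-in)
b3 stroke at J2  (J2: last free bond brings effort in)

#0 stroke→J1
#1 stroke→I1
#2 stroke→I2
#3 stroke→J2
#4 stroke→Sf1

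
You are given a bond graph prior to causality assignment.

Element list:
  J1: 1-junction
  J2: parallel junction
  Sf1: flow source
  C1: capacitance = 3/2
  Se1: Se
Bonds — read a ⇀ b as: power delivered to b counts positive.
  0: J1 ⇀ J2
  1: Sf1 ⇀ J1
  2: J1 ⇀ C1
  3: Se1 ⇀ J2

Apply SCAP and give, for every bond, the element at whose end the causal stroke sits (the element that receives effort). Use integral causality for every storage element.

b0 stroke at J1
b1 stroke at Sf1
b2 stroke at J1
b3 stroke at J2

#1 stroke at Sf1  (Sf1: flow source, stroke at near end)
#3 stroke at J2  (Se1: effort source, stroke at far end)
#0 stroke at J1  (1-jn J1 has f-setter on 1)
#2 stroke at J1  (J1 flow already set via bond 1)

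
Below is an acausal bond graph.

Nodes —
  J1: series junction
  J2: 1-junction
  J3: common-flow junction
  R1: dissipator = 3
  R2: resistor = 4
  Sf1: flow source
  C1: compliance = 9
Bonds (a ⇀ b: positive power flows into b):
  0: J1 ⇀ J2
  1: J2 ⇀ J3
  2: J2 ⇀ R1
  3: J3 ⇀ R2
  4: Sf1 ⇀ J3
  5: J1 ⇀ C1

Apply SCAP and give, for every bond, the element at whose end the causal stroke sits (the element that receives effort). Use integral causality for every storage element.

b4 |Sf1  (Sf1 fixes flow; stroke at Sf1)
b1 |J3  (common-f at J3 fixed by 4)
b3 |J3  (1-jn J3 has f-setter on 4)
b0 |J2  (J2 flow already set via bond 1)
b2 |J2  (1-jn J2 has f-setter on 1)
b5 |J1  (J1: bond 0 brought flow, rest push out)

b0 →J2
b1 →J3
b2 →J2
b3 →J3
b4 →Sf1
b5 →J1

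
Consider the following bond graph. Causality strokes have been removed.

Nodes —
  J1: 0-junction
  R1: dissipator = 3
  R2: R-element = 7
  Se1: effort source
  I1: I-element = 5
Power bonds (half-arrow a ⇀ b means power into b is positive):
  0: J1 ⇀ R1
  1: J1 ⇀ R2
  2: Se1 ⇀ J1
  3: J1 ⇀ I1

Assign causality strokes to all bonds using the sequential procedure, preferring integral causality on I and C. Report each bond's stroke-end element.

b0 stroke→R1
b1 stroke→R2
b2 stroke→J1
b3 stroke→I1

bond 2 stroke→J1  (source Se1 imposes e)
bond 0 stroke→R1  (0-jn J1 has e-setter on 2)
bond 1 stroke→R2  (common-e at J1 fixed by 2)
bond 3 stroke→I1  (J1: bond 2 brought effort, rest push out)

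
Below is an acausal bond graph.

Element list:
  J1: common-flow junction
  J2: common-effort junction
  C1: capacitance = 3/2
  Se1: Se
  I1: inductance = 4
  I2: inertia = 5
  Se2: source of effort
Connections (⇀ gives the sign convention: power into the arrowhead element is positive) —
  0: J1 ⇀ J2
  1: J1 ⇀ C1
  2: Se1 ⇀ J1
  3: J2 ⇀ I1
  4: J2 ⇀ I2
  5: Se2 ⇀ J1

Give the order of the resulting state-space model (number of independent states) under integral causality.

3  (C1, I1, I2 all integral)

bond 2 |J1  (source Se1 imposes e)
bond 5 |J1  (source Se2 imposes e)
bond 1 |J1  (C1 outputs effort q/C1)
bond 0 |J2  (J1: last free bond brings flow in)
bond 3 |I1  (0-jn J2 has e-setter on 0)
bond 4 |I2  (J2: bond 0 brought effort, rest push out)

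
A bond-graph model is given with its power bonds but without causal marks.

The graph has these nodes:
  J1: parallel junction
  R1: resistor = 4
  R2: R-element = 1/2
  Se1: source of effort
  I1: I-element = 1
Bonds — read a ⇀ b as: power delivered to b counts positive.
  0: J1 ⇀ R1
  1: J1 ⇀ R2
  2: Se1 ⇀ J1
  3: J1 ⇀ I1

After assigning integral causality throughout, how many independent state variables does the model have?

b2 |J1  (Se1: effort source, stroke at far end)
b0 |R1  (0-jn J1 has e-setter on 2)
b1 |R2  (0-jn J1 has e-setter on 2)
b3 |I1  (J1 effort already set via bond 2)

1  (I1 all integral)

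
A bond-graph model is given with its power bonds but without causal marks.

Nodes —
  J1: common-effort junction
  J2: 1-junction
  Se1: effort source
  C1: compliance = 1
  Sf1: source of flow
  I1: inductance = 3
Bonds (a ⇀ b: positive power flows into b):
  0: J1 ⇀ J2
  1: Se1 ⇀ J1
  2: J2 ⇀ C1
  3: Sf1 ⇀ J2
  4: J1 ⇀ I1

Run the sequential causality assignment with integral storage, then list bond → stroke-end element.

b1 →J1  (Se1: effort source, stroke at far end)
b3 →Sf1  (Sf1: flow source, stroke at near end)
b0 →J2  (J1 effort already set via bond 1)
b4 →I1  (0-jn J1 has e-setter on 1)
b2 →J2  (J2: bond 3 brought flow, rest push out)

β0 →J2
β1 →J1
β2 →J2
β3 →Sf1
β4 →I1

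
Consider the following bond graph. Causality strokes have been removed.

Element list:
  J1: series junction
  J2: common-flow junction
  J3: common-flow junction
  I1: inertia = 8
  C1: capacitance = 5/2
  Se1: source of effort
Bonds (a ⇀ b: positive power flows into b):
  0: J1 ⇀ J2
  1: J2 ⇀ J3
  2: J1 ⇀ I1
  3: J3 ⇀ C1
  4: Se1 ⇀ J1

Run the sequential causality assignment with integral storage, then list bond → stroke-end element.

β0 →J1
β1 →J2
β2 →I1
β3 →J3
β4 →J1

#4 |J1  (Se1: effort source, stroke at far end)
#2 |I1  (I1 integral (f out))
#0 |J1  (J1: bond 2 brought flow, rest push out)
#1 |J2  (1-jn J2 has f-setter on 0)
#3 |J3  (J3: bond 1 brought flow, rest push out)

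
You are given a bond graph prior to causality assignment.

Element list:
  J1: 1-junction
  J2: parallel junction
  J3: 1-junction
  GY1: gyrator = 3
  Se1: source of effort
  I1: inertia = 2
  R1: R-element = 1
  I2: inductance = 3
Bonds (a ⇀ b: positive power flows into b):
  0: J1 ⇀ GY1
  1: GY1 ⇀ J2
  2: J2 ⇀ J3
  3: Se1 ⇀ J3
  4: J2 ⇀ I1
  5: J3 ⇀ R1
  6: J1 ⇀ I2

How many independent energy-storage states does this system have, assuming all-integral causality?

#3 stroke at J3  (Se1 fixes effort; stroke away)
#4 stroke at I1  (I1 outputs flow p/I1)
#6 stroke at I2  (I2 integral (f out))
#0 stroke at J1  (common-f at J1 fixed by 6)
#1 stroke at J2  (GY1 both-in/both-out from 0)
#2 stroke at J3  (J2 effort already set via bond 1)
#5 stroke at R1  (closing 1-jn rule on J3)

2  (I1, I2 all integral)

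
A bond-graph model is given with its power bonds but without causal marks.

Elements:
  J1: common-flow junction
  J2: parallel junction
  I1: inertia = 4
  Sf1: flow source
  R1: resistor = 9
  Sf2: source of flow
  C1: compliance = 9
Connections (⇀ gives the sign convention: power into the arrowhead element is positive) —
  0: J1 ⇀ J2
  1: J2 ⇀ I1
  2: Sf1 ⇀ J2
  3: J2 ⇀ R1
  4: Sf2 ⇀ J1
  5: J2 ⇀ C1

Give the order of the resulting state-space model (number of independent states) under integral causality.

2  (C1, I1 all integral)

β2 →Sf1  (Sf1 (Sf) sets flow on bond)
β4 →Sf2  (Sf2 fixes flow; stroke at Sf2)
β0 →J1  (J1 flow already set via bond 4)
β1 →I1  (prefer integral on I1)
β5 →J2  (prefer integral on C1)
β3 →R1  (common-e at J2 fixed by 5)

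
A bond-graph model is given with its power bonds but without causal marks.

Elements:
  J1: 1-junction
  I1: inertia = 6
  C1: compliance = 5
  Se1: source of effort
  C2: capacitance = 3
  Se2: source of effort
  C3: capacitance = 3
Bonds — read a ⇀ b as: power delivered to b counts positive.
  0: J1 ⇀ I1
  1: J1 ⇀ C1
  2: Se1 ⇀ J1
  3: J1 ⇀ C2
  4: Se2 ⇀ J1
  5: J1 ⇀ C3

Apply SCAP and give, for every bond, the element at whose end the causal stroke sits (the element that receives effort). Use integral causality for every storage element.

bond 0 |I1
bond 1 |J1
bond 2 |J1
bond 3 |J1
bond 4 |J1
bond 5 |J1

bond 2 →J1  (Se1: effort source, stroke at far end)
bond 4 →J1  (Se2 fixes effort; stroke away)
bond 0 →I1  (I1 outputs flow p/I1)
bond 1 →J1  (1-jn J1 has f-setter on 0)
bond 3 →J1  (J1 flow already set via bond 0)
bond 5 →J1  (J1 flow already set via bond 0)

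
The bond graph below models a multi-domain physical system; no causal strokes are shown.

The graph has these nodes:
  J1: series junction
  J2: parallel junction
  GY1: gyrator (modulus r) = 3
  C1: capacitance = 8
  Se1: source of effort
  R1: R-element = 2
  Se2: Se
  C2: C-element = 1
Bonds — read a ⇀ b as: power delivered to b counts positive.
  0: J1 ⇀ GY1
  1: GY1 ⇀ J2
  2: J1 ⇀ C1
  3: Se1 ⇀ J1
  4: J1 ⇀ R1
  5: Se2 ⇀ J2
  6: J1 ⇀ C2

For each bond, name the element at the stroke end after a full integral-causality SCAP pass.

bond 0 stroke→GY1
bond 1 stroke→GY1
bond 2 stroke→J1
bond 3 stroke→J1
bond 4 stroke→J1
bond 5 stroke→J2
bond 6 stroke→J1

β3 →J1  (Se1: effort source, stroke at far end)
β5 →J2  (Se2 (Se) sets effort on bond)
β1 →GY1  (common-e at J2 fixed by 5)
β0 →GY1  (GY1: gyrator matches bond 1)
β2 →J1  (J1 flow already set via bond 0)
β4 →J1  (1-jn J1 has f-setter on 0)
β6 →J1  (1-jn J1 has f-setter on 0)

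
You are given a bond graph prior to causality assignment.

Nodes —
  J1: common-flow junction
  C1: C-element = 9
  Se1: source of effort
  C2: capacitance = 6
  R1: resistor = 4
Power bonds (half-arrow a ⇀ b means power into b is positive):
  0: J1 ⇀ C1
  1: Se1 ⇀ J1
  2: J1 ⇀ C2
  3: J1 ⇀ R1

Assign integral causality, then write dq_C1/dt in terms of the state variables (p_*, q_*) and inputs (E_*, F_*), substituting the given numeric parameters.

dq_C1/dt = E_Se1/4 - q_C1/36 - q_C2/24

#1 |J1  (source Se1 imposes e)
#0 |J1  (C1 outputs effort q/C1)
#2 |J1  (C2 integral (e out))
#3 |R1  (closing 1-jn rule on J1)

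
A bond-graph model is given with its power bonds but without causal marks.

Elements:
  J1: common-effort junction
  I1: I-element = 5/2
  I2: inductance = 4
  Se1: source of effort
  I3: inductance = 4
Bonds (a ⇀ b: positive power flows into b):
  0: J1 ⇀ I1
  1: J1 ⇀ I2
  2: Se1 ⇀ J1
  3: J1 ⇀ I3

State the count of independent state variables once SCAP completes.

#2 →J1  (Se1: effort source, stroke at far end)
#0 →I1  (0-jn J1 has e-setter on 2)
#1 →I2  (J1 effort already set via bond 2)
#3 →I3  (0-jn J1 has e-setter on 2)

3  (I1, I2, I3 all integral)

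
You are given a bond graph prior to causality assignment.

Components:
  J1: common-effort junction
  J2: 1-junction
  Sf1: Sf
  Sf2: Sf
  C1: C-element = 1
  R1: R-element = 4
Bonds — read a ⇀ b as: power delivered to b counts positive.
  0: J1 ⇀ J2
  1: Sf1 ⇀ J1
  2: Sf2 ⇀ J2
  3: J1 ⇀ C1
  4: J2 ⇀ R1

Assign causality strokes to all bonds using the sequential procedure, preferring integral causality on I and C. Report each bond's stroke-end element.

#0 |J2
#1 |Sf1
#2 |Sf2
#3 |J1
#4 |J2

β1 stroke→Sf1  (Sf1 fixes flow; stroke at Sf1)
β2 stroke→Sf2  (source Sf2 imposes f)
β0 stroke→J2  (1-jn J2 has f-setter on 2)
β4 stroke→J2  (1-jn J2 has f-setter on 2)
β3 stroke→J1  (closing 0-jn rule on J1)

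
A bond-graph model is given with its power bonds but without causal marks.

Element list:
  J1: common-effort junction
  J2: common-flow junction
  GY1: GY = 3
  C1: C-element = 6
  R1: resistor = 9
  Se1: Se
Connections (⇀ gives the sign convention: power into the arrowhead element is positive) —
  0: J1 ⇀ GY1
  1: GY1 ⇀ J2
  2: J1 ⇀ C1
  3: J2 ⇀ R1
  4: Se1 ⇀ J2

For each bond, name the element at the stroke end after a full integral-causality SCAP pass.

#0 stroke→GY1
#1 stroke→GY1
#2 stroke→J1
#3 stroke→J2
#4 stroke→J2

β4 stroke→J2  (Se1 fixes effort; stroke away)
β2 stroke→J1  (C1: C, integral causality)
β0 stroke→GY1  (J1 effort already set via bond 2)
β1 stroke→GY1  (GY1 both-in/both-out from 0)
β3 stroke→J2  (J2 flow already set via bond 1)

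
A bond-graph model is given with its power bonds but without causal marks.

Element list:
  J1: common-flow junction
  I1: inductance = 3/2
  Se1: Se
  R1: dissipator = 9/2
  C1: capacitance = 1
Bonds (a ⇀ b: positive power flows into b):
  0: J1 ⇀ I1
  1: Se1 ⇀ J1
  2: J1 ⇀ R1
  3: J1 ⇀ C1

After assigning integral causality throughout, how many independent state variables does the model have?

#1 stroke→J1  (Se1 (Se) sets effort on bond)
#0 stroke→I1  (I1 integral (f out))
#2 stroke→J1  (J1: bond 0 brought flow, rest push out)
#3 stroke→J1  (J1: bond 0 brought flow, rest push out)

2  (C1, I1 all integral)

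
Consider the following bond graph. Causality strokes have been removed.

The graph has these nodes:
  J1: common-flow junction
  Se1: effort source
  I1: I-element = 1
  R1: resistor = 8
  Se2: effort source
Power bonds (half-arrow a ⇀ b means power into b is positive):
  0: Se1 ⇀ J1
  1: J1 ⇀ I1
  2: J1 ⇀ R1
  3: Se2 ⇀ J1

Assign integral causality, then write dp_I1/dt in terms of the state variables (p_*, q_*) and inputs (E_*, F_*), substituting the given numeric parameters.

bond 0 stroke at J1  (source Se1 imposes e)
bond 3 stroke at J1  (Se2: effort source, stroke at far end)
bond 1 stroke at I1  (I1 outputs flow p/I1)
bond 2 stroke at J1  (J1 flow already set via bond 1)

dp_I1/dt = E_Se1 + E_Se2 - 8*p_I1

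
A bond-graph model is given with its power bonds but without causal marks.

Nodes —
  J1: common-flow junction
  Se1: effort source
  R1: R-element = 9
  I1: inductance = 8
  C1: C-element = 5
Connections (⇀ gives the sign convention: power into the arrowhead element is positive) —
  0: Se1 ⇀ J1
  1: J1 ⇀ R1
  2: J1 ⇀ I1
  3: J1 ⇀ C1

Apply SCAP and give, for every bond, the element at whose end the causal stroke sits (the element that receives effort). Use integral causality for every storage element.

bond 0 →J1  (Se1 (Se) sets effort on bond)
bond 2 →I1  (I1 integral (f out))
bond 1 →J1  (common-f at J1 fixed by 2)
bond 3 →J1  (1-jn J1 has f-setter on 2)

bond 0 |J1
bond 1 |J1
bond 2 |I1
bond 3 |J1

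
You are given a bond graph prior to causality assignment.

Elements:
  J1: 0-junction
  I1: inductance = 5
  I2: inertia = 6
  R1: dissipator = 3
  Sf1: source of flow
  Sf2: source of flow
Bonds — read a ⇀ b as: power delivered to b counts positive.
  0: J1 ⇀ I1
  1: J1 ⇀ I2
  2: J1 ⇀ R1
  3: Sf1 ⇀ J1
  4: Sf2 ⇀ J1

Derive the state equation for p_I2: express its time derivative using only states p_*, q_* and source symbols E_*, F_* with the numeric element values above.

dp_I2/dt = 3*F_Sf1 + 3*F_Sf2 - 3*p_I1/5 - p_I2/2

#3 stroke at Sf1  (source Sf1 imposes f)
#4 stroke at Sf2  (source Sf2 imposes f)
#0 stroke at I1  (I1: I, integral causality)
#1 stroke at I2  (prefer integral on I2)
#2 stroke at J1  (closing 0-jn rule on J1)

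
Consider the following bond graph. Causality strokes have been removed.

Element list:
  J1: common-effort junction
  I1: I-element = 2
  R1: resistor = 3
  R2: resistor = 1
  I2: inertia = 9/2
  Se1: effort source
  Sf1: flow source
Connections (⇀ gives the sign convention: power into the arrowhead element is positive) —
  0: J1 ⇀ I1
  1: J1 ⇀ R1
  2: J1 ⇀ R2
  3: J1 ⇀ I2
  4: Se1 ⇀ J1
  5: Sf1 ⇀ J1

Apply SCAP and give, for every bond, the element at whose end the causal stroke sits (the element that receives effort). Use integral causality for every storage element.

β0 |I1
β1 |R1
β2 |R2
β3 |I2
β4 |J1
β5 |Sf1

β4 |J1  (source Se1 imposes e)
β5 |Sf1  (Sf1 (Sf) sets flow on bond)
β0 |I1  (0-jn J1 has e-setter on 4)
β1 |R1  (0-jn J1 has e-setter on 4)
β2 |R2  (J1 effort already set via bond 4)
β3 |I2  (J1: bond 4 brought effort, rest push out)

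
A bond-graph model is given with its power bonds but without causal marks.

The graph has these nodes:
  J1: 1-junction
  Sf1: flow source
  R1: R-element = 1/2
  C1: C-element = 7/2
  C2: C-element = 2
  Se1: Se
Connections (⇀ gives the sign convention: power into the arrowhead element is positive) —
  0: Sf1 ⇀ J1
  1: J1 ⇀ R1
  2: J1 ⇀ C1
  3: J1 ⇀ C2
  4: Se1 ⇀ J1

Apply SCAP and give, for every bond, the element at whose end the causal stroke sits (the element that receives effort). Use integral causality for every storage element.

β0 |Sf1
β1 |J1
β2 |J1
β3 |J1
β4 |J1

#0 stroke→Sf1  (source Sf1 imposes f)
#4 stroke→J1  (Se1: effort source, stroke at far end)
#1 stroke→J1  (J1 flow already set via bond 0)
#2 stroke→J1  (J1: bond 0 brought flow, rest push out)
#3 stroke→J1  (common-f at J1 fixed by 0)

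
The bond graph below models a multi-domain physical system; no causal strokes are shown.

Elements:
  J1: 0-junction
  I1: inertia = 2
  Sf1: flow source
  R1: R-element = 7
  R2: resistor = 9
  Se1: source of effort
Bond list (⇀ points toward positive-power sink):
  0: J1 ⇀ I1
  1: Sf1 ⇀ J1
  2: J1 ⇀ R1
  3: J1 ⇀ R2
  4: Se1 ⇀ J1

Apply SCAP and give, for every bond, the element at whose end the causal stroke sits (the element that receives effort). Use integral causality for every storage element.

bond 1 stroke→Sf1  (source Sf1 imposes f)
bond 4 stroke→J1  (Se1 fixes effort; stroke away)
bond 0 stroke→I1  (common-e at J1 fixed by 4)
bond 2 stroke→R1  (0-jn J1 has e-setter on 4)
bond 3 stroke→R2  (0-jn J1 has e-setter on 4)

β0 stroke→I1
β1 stroke→Sf1
β2 stroke→R1
β3 stroke→R2
β4 stroke→J1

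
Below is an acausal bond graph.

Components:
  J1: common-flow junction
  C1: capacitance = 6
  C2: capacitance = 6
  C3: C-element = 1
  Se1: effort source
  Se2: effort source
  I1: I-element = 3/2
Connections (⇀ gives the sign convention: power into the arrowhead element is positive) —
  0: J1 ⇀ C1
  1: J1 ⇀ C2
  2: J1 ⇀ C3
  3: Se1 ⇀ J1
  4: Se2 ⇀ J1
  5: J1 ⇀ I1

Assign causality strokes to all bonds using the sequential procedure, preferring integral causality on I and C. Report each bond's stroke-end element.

b0 stroke at J1
b1 stroke at J1
b2 stroke at J1
b3 stroke at J1
b4 stroke at J1
b5 stroke at I1

b3 stroke→J1  (Se1 fixes effort; stroke away)
b4 stroke→J1  (Se2: effort source, stroke at far end)
b0 stroke→J1  (C1 integral (e out))
b1 stroke→J1  (C2 integral (e out))
b2 stroke→J1  (C3 integral (e out))
b5 stroke→I1  (closing 1-jn rule on J1)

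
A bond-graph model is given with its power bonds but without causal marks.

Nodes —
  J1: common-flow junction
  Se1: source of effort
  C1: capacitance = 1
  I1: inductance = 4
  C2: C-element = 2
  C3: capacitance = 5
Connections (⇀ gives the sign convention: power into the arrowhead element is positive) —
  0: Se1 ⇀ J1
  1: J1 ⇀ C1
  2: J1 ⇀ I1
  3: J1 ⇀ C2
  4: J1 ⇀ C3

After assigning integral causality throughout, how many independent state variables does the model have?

bond 0 stroke at J1  (source Se1 imposes e)
bond 1 stroke at J1  (C1 outputs effort q/C1)
bond 2 stroke at I1  (I1: I, integral causality)
bond 3 stroke at J1  (1-jn J1 has f-setter on 2)
bond 4 stroke at J1  (J1: bond 2 brought flow, rest push out)

4  (C1, C2, C3, I1 all integral)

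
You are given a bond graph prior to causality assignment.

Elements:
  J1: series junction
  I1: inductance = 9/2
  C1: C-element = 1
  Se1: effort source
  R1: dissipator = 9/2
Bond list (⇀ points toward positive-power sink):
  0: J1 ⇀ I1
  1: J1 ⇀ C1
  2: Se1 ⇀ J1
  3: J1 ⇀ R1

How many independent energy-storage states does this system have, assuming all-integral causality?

2  (C1, I1 all integral)

#2 stroke→J1  (source Se1 imposes e)
#0 stroke→I1  (I1 outputs flow p/I1)
#1 stroke→J1  (1-jn J1 has f-setter on 0)
#3 stroke→J1  (J1: bond 0 brought flow, rest push out)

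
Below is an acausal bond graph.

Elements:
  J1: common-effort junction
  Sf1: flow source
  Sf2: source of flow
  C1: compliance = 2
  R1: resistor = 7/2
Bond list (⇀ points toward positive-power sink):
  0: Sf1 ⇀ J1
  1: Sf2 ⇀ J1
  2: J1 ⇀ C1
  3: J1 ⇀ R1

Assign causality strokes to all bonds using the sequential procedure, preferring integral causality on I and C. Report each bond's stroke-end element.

#0 |Sf1
#1 |Sf2
#2 |J1
#3 |R1

β0 |Sf1  (Sf1 fixes flow; stroke at Sf1)
β1 |Sf2  (Sf2 fixes flow; stroke at Sf2)
β2 |J1  (prefer integral on C1)
β3 |R1  (0-jn J1 has e-setter on 2)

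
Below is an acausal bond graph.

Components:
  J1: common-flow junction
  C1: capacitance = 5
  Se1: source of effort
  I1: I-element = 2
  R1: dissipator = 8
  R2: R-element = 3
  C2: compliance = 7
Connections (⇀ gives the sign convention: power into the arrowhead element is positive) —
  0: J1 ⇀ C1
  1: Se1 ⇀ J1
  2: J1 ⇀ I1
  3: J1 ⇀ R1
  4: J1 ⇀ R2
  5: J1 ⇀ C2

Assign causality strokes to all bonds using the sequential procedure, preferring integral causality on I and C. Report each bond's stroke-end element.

b1 |J1  (Se1: effort source, stroke at far end)
b0 |J1  (C1 integral (e out))
b2 |I1  (I1 outputs flow p/I1)
b3 |J1  (common-f at J1 fixed by 2)
b4 |J1  (common-f at J1 fixed by 2)
b5 |J1  (J1 flow already set via bond 2)

bond 0 →J1
bond 1 →J1
bond 2 →I1
bond 3 →J1
bond 4 →J1
bond 5 →J1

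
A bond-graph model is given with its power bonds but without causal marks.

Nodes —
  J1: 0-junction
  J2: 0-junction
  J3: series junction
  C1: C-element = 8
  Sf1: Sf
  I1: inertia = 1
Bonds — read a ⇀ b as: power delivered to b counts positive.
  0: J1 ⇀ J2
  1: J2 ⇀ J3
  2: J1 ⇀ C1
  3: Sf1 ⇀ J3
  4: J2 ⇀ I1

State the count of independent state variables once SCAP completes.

2  (C1, I1 all integral)

b3 →Sf1  (source Sf1 imposes f)
b1 →J3  (J3: bond 3 brought flow, rest push out)
b2 →J1  (prefer integral on C1)
b0 →J2  (J1: bond 2 brought effort, rest push out)
b4 →I1  (J2 effort already set via bond 0)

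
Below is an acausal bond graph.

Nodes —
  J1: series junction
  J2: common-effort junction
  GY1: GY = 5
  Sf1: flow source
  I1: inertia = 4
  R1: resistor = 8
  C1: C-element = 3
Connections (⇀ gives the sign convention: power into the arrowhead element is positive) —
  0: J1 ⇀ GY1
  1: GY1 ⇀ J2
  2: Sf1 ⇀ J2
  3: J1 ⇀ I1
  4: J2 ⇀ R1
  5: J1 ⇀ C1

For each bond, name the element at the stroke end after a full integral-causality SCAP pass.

β0 |J1
β1 |J2
β2 |Sf1
β3 |I1
β4 |R1
β5 |J1

bond 2 |Sf1  (source Sf1 imposes f)
bond 3 |I1  (prefer integral on I1)
bond 0 |J1  (J1: bond 3 brought flow, rest push out)
bond 5 |J1  (common-f at J1 fixed by 3)
bond 1 |J2  (GY GY1: same side as bond 0)
bond 4 |R1  (J2: bond 1 brought effort, rest push out)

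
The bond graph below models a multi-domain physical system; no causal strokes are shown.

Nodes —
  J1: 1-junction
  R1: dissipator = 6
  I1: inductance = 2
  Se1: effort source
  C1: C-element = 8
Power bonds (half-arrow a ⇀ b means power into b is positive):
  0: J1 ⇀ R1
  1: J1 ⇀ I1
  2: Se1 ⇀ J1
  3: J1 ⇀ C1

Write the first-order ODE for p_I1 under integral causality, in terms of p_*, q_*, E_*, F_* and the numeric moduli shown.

dp_I1/dt = E_Se1 - 3*p_I1 - q_C1/8

#2 stroke→J1  (source Se1 imposes e)
#1 stroke→I1  (I1 integral (f out))
#0 stroke→J1  (J1: bond 1 brought flow, rest push out)
#3 stroke→J1  (J1: bond 1 brought flow, rest push out)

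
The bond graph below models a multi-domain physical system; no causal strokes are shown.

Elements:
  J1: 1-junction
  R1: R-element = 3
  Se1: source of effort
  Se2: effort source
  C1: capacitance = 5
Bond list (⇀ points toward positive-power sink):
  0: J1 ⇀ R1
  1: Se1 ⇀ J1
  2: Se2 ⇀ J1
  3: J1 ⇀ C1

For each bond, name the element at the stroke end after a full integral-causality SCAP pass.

bond 0 →R1
bond 1 →J1
bond 2 →J1
bond 3 →J1

bond 1 stroke at J1  (source Se1 imposes e)
bond 2 stroke at J1  (Se2 (Se) sets effort on bond)
bond 3 stroke at J1  (C1: C, integral causality)
bond 0 stroke at R1  (J1: last free bond brings flow in)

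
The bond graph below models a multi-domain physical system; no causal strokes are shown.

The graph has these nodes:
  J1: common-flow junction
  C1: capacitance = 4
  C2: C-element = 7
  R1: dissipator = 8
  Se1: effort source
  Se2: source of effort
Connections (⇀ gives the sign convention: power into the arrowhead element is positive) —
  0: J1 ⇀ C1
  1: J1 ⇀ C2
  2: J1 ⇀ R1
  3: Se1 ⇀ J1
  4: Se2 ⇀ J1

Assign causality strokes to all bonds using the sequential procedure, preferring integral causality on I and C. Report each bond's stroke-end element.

b3 →J1  (source Se1 imposes e)
b4 →J1  (Se2: effort source, stroke at far end)
b0 →J1  (prefer integral on C1)
b1 →J1  (C2 integral (e out))
b2 →R1  (closing 1-jn rule on J1)

#0 stroke at J1
#1 stroke at J1
#2 stroke at R1
#3 stroke at J1
#4 stroke at J1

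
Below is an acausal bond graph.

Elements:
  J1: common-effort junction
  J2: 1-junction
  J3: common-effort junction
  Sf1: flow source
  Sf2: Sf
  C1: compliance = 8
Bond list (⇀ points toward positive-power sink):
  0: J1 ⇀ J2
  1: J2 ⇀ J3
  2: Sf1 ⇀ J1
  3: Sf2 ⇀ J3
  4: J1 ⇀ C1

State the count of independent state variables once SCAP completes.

bond 2 →Sf1  (Sf1 fixes flow; stroke at Sf1)
bond 3 →Sf2  (Sf2 fixes flow; stroke at Sf2)
bond 1 →J3  (closing 0-jn rule on J3)
bond 0 →J2  (J2 flow already set via bond 1)
bond 4 →J1  (J1 needs exactly one e-in)

1  (C1 all integral)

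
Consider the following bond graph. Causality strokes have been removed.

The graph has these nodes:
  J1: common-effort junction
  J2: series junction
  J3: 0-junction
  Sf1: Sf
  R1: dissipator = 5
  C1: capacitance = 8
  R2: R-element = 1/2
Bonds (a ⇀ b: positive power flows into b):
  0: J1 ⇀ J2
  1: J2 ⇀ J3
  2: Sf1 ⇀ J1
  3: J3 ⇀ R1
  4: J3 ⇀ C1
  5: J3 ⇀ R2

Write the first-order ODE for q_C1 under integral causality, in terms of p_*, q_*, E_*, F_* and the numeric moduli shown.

bond 2 →Sf1  (Sf1 (Sf) sets flow on bond)
bond 0 →J1  (only one effort-in slot at J1)
bond 1 →J2  (J2 flow already set via bond 0)
bond 4 →J3  (C1 integral (e out))
bond 3 →R1  (J3: bond 4 brought effort, rest push out)
bond 5 →R2  (J3: bond 4 brought effort, rest push out)

dq_C1/dt = F_Sf1 - 11*q_C1/40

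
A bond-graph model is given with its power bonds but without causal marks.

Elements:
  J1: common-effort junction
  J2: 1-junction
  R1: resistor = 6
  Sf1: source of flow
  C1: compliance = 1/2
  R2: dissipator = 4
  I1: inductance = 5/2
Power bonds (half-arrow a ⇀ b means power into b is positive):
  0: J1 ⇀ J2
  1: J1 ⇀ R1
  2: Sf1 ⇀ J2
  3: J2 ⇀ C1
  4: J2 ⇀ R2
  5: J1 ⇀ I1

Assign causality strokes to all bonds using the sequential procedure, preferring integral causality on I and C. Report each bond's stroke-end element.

#2 →Sf1  (Sf1 fixes flow; stroke at Sf1)
#0 →J2  (J2 flow already set via bond 2)
#3 →J2  (J2 flow already set via bond 2)
#4 →J2  (J2: bond 2 brought flow, rest push out)
#5 →I1  (prefer integral on I1)
#1 →J1  (only one effort-in slot at J1)

#0 →J2
#1 →J1
#2 →Sf1
#3 →J2
#4 →J2
#5 →I1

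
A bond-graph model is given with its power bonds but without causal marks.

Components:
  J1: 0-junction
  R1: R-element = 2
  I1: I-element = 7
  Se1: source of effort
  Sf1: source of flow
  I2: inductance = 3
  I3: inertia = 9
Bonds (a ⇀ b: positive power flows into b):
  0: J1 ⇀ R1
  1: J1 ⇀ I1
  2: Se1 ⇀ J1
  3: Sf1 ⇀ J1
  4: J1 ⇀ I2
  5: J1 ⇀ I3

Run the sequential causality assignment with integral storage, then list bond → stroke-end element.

β2 stroke at J1  (source Se1 imposes e)
β3 stroke at Sf1  (source Sf1 imposes f)
β0 stroke at R1  (common-e at J1 fixed by 2)
β1 stroke at I1  (J1: bond 2 brought effort, rest push out)
β4 stroke at I2  (common-e at J1 fixed by 2)
β5 stroke at I3  (J1 effort already set via bond 2)

bond 0 stroke at R1
bond 1 stroke at I1
bond 2 stroke at J1
bond 3 stroke at Sf1
bond 4 stroke at I2
bond 5 stroke at I3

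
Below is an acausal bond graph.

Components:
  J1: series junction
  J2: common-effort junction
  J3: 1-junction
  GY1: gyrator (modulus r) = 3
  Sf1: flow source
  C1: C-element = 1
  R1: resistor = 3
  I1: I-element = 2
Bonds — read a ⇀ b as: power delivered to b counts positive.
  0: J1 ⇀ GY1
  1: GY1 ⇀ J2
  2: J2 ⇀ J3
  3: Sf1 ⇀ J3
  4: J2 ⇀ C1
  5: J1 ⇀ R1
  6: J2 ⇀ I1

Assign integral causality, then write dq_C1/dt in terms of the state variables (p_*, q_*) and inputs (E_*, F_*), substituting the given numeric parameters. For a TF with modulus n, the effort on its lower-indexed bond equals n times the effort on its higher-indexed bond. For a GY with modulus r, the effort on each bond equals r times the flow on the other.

dq_C1/dt = -F_Sf1 - p_I1/2 - q_C1/3

#3 stroke at Sf1  (Sf1 fixes flow; stroke at Sf1)
#2 stroke at J3  (common-f at J3 fixed by 3)
#4 stroke at J2  (C1 integral (e out))
#1 stroke at GY1  (J2: bond 4 brought effort, rest push out)
#6 stroke at I1  (0-jn J2 has e-setter on 4)
#0 stroke at GY1  (GY1: gyrator matches bond 1)
#5 stroke at J1  (common-f at J1 fixed by 0)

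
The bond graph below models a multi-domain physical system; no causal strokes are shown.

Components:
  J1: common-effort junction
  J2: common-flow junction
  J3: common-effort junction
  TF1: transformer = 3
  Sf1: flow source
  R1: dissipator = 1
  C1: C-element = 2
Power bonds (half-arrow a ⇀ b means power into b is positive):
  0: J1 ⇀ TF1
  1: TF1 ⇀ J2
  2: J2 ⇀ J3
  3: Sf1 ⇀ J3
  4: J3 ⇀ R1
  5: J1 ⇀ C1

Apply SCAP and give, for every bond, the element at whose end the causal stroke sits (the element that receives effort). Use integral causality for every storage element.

b3 stroke→Sf1  (Sf1: flow source, stroke at near end)
b5 stroke→J1  (C1 integral (e out))
b0 stroke→TF1  (J1: bond 5 brought effort, rest push out)
b1 stroke→J2  (through TF1, causality passes straight; one stroke at TF1)
b2 stroke→J3  (J2 needs exactly one f-in)
b4 stroke→R1  (0-jn J3 has e-setter on 2)

#0 stroke→TF1
#1 stroke→J2
#2 stroke→J3
#3 stroke→Sf1
#4 stroke→R1
#5 stroke→J1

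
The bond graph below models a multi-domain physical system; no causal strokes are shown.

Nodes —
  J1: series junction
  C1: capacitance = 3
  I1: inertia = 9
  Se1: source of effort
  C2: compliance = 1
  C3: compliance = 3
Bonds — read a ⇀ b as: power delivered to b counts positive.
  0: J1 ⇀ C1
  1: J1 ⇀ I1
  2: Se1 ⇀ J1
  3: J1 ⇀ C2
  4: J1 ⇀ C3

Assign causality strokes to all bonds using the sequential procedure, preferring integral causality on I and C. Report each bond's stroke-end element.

b2 stroke at J1  (Se1 (Se) sets effort on bond)
b0 stroke at J1  (C1: C, integral causality)
b1 stroke at I1  (prefer integral on I1)
b3 stroke at J1  (J1 flow already set via bond 1)
b4 stroke at J1  (common-f at J1 fixed by 1)

#0 |J1
#1 |I1
#2 |J1
#3 |J1
#4 |J1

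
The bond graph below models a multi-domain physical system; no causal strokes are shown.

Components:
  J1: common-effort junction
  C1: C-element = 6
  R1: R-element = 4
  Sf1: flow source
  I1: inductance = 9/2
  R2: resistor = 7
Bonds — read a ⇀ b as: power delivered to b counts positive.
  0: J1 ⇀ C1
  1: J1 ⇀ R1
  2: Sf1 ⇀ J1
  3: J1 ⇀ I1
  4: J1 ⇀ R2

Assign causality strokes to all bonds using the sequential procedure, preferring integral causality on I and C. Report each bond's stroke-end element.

#2 stroke at Sf1  (Sf1 fixes flow; stroke at Sf1)
#0 stroke at J1  (C1 integral (e out))
#1 stroke at R1  (J1 effort already set via bond 0)
#3 stroke at I1  (J1: bond 0 brought effort, rest push out)
#4 stroke at R2  (common-e at J1 fixed by 0)

β0 stroke→J1
β1 stroke→R1
β2 stroke→Sf1
β3 stroke→I1
β4 stroke→R2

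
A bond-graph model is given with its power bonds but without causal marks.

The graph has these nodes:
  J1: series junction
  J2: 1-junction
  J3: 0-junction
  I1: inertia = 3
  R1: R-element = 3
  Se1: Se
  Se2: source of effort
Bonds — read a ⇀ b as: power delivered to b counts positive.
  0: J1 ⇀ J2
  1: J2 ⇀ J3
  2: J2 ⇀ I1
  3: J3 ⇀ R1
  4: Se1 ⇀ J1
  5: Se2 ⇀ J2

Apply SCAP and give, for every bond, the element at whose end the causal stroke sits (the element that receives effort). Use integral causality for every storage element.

β4 |J1  (Se1 fixes effort; stroke away)
β5 |J2  (source Se2 imposes e)
β0 |J2  (J1 needs exactly one f-in)
β2 |I1  (I1: I, integral causality)
β1 |J2  (J2 flow already set via bond 2)
β3 |J3  (J3 needs exactly one e-in)

bond 0 →J2
bond 1 →J2
bond 2 →I1
bond 3 →J3
bond 4 →J1
bond 5 →J2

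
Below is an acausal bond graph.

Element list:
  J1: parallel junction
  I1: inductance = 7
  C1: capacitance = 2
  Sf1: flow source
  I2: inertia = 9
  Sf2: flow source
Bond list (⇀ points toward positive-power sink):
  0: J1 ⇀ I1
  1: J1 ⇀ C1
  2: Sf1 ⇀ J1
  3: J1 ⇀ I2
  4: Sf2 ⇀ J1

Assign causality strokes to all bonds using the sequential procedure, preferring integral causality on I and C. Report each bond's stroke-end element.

β2 →Sf1  (Sf1 (Sf) sets flow on bond)
β4 →Sf2  (source Sf2 imposes f)
β0 →I1  (prefer integral on I1)
β1 →J1  (prefer integral on C1)
β3 →I2  (common-e at J1 fixed by 1)

b0 stroke→I1
b1 stroke→J1
b2 stroke→Sf1
b3 stroke→I2
b4 stroke→Sf2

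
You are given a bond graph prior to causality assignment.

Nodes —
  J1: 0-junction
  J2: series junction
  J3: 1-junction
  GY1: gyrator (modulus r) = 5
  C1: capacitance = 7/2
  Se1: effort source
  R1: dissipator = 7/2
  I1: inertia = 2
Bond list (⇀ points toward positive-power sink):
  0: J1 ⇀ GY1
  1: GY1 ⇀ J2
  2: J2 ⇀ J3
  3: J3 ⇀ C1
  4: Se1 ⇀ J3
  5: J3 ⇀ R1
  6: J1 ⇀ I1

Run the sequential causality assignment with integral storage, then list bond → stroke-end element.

b4 stroke→J3  (Se1 fixes effort; stroke away)
b3 stroke→J3  (C1: C, integral causality)
b6 stroke→I1  (I1: I, integral causality)
b0 stroke→J1  (J1 needs exactly one e-in)
b1 stroke→J2  (GY1: gyrator matches bond 0)
b2 stroke→J3  (J2 needs exactly one f-in)
b5 stroke→R1  (J3 needs exactly one f-in)

#0 →J1
#1 →J2
#2 →J3
#3 →J3
#4 →J3
#5 →R1
#6 →I1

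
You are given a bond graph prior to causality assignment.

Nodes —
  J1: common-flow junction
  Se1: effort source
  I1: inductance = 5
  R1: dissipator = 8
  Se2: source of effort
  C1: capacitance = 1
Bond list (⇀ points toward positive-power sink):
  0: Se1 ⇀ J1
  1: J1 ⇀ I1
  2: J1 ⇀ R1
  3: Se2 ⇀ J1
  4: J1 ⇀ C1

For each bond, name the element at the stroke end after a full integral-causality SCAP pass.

β0 →J1
β1 →I1
β2 →J1
β3 →J1
β4 →J1

#0 →J1  (Se1 (Se) sets effort on bond)
#3 →J1  (Se2: effort source, stroke at far end)
#1 →I1  (I1 outputs flow p/I1)
#2 →J1  (J1: bond 1 brought flow, rest push out)
#4 →J1  (common-f at J1 fixed by 1)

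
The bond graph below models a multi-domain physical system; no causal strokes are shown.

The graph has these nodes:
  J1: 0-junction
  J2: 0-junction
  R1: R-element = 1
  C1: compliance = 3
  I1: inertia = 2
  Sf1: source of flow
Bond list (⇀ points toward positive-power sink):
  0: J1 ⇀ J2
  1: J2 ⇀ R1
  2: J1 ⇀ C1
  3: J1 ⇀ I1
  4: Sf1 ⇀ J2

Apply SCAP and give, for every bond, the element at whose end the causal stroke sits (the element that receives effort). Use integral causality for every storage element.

β0 →J2
β1 →R1
β2 →J1
β3 →I1
β4 →Sf1

b4 |Sf1  (source Sf1 imposes f)
b2 |J1  (C1: C, integral causality)
b0 |J2  (common-e at J1 fixed by 2)
b3 |I1  (J1: bond 2 brought effort, rest push out)
b1 |R1  (0-jn J2 has e-setter on 0)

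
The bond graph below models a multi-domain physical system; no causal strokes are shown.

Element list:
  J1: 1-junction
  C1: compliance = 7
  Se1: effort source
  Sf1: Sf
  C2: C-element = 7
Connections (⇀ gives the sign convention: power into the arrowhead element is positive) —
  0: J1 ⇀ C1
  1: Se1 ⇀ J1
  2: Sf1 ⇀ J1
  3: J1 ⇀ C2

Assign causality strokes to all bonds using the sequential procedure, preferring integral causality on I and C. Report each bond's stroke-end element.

β1 stroke at J1  (Se1 (Se) sets effort on bond)
β2 stroke at Sf1  (source Sf1 imposes f)
β0 stroke at J1  (J1 flow already set via bond 2)
β3 stroke at J1  (common-f at J1 fixed by 2)

β0 |J1
β1 |J1
β2 |Sf1
β3 |J1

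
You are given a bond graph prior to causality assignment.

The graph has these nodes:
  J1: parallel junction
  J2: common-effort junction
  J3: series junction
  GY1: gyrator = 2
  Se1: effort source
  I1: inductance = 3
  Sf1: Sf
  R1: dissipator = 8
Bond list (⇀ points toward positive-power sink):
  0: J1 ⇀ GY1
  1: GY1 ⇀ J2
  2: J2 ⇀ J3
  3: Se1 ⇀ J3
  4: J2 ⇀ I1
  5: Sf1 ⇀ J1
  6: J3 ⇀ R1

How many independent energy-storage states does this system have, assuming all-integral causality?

β3 stroke at J3  (source Se1 imposes e)
β5 stroke at Sf1  (Sf1: flow source, stroke at near end)
β0 stroke at J1  (closing 0-jn rule on J1)
β1 stroke at J2  (through GY1, causality inverts; strokes same side of GY1)
β2 stroke at J3  (0-jn J2 has e-setter on 1)
β4 stroke at I1  (common-e at J2 fixed by 1)
β6 stroke at R1  (J3: last free bond brings flow in)

1  (I1 all integral)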